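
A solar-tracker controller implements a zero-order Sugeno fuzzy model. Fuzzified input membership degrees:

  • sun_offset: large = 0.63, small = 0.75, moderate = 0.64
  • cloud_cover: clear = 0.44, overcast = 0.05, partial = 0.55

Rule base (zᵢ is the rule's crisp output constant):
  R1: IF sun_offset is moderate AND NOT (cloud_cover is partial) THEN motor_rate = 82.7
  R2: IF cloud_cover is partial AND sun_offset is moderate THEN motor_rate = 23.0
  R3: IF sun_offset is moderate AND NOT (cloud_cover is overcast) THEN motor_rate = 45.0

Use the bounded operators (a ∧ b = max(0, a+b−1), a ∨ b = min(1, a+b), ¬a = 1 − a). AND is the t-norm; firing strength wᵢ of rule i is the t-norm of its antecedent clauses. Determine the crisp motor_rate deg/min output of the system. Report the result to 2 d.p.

R1 (z=82.7): moderate=0.64, ¬partial=1−0.55=0.45; AND[max(0, a+b−1)] → w = 0.09
R2 (z=23.0): partial=0.55, moderate=0.64; AND[max(0, a+b−1)] → w = 0.19
R3 (z=45.0): moderate=0.64, ¬overcast=1−0.05=0.95; AND[max(0, a+b−1)] → w = 0.59
Weighted average = (0.09·82.7 + 0.19·23.0 + 0.59·45.0) / (0.09 + 0.19 + 0.59)
  = 38.3630 / 0.8700 = 44.10

44.10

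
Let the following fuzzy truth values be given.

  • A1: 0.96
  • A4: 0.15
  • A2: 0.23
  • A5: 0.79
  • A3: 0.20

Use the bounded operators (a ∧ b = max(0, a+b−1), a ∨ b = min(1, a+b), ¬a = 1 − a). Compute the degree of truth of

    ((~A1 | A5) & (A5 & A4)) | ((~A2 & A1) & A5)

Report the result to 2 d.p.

0.52

~A1 = 1 − 0.96 = 0.04
~A1 | A5 = min(1, a+b) on (0.04, 0.79) = 0.83
A5 & A4 = max(0, a+b−1) on (0.79, 0.15) = 0.00
(~A1 | A5) & (A5 & A4) = max(0, a+b−1) on (0.83, 0.00) = 0.00
~A2 = 1 − 0.23 = 0.77
~A2 & A1 = max(0, a+b−1) on (0.77, 0.96) = 0.73
(~A2 & A1) & A5 = max(0, a+b−1) on (0.73, 0.79) = 0.52
((~A1 | A5) & (A5 & A4)) | ((~A2 & A1) & A5) = min(1, a+b) on (0.00, 0.52) = 0.52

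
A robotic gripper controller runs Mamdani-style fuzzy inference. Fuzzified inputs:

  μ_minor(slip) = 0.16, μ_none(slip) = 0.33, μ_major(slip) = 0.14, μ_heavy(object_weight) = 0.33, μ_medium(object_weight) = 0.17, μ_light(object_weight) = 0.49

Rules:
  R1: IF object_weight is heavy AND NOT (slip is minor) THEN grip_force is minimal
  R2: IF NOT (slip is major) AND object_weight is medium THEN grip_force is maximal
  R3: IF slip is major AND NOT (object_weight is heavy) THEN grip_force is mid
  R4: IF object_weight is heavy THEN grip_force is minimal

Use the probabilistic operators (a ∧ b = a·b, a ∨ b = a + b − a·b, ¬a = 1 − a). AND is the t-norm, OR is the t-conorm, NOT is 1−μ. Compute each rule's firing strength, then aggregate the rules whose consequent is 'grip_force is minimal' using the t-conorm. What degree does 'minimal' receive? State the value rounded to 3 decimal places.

0.516

R1: heavy=0.33, ¬minor=1−0.16=0.84; AND[a·b] → w = 0.2772
R2: ¬major=1−0.14=0.86, medium=0.17; AND[a·b] → w = 0.1462
R3: major=0.14, ¬heavy=1−0.33=0.67; AND[a·b] → w = 0.0938
R4: heavy=0.33 → w = 0.3300
Rules with consequent 'minimal': {R1, R4} → strengths 0.2772, 0.3300
Aggregate via t-conorm [a + b − a·b]: 0.5157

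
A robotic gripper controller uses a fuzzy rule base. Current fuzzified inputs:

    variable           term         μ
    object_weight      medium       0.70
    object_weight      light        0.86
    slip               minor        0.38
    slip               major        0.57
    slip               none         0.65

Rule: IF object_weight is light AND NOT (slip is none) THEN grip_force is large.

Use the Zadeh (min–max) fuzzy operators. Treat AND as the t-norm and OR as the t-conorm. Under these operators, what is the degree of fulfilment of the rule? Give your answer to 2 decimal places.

0.35

firing strength: light=0.86, ¬none=1−0.65=0.35; AND[min(a, b)] → w = 0.35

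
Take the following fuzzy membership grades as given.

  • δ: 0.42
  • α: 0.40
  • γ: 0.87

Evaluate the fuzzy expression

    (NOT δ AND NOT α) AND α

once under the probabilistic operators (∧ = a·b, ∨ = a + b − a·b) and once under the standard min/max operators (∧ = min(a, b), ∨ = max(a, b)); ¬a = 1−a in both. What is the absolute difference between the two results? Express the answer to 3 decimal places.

0.261

Under probabilistic:
  NOT δ = 1 − 0.4200 = 0.5800
  NOT α = 1 − 0.4000 = 0.6000
  NOT δ AND NOT α = a·b on (0.5800, 0.6000) = 0.3480
  (NOT δ AND NOT α) AND α = a·b on (0.3480, 0.4000) = 0.1392
  → value = 0.1392
Under standard min/max:
  NOT δ = 1 − 0.42 = 0.58
  NOT α = 1 − 0.40 = 0.60
  NOT δ AND NOT α = min(a, b) on (0.58, 0.60) = 0.58
  (NOT δ AND NOT α) AND α = min(a, b) on (0.58, 0.40) = 0.40
  → value = 0.4000
|0.1392 − 0.4000| = 0.261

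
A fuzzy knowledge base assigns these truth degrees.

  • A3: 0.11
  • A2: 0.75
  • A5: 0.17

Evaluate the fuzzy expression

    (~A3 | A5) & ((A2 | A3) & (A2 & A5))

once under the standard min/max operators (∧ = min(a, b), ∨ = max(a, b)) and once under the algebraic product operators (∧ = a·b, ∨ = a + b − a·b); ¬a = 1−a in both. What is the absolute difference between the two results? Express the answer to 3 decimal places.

Under standard min/max:
  ~A3 = 1 − 0.11 = 0.89
  ~A3 | A5 = max(a, b) on (0.89, 0.17) = 0.89
  A2 | A3 = max(a, b) on (0.75, 0.11) = 0.75
  A2 & A5 = min(a, b) on (0.75, 0.17) = 0.17
  (A2 | A3) & (A2 & A5) = min(a, b) on (0.75, 0.17) = 0.17
  (~A3 | A5) & ((A2 | A3) & (A2 & A5)) = min(a, b) on (0.89, 0.17) = 0.17
  → value = 0.1700
Under algebraic product:
  ~A3 = 1 − 0.1100 = 0.8900
  ~A3 | A5 = a + b − a·b on (0.8900, 0.1700) = 0.9087
  A2 | A3 = a + b − a·b on (0.7500, 0.1100) = 0.7775
  A2 & A5 = a·b on (0.7500, 0.1700) = 0.1275
  (A2 | A3) & (A2 & A5) = a·b on (0.7775, 0.1275) = 0.0991
  (~A3 | A5) & ((A2 | A3) & (A2 & A5)) = a·b on (0.9087, 0.0991) = 0.0901
  → value = 0.0901
|0.1700 − 0.0901| = 0.080

0.080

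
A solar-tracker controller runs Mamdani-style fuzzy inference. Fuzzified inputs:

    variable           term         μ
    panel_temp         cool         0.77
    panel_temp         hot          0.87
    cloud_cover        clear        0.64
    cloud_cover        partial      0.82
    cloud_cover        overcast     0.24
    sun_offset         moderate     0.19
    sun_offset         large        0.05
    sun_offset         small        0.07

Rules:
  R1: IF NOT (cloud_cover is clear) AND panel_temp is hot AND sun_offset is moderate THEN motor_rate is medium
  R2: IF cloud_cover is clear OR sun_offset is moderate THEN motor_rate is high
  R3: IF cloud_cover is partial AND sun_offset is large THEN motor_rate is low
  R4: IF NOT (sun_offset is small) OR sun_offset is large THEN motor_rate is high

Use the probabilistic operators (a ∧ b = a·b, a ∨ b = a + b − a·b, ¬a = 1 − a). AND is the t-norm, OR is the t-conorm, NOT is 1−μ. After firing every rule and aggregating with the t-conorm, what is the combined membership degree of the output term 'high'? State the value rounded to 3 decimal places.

0.981

R1: ¬clear=1−0.64=0.36, hot=0.87, moderate=0.19; AND[a·b] → w = 0.0595
R2: clear=0.64, moderate=0.19; OR[a + b − a·b] → w = 0.7084
R3: partial=0.82, large=0.05; AND[a·b] → w = 0.0410
R4: ¬small=1−0.07=0.93, large=0.05; OR[a + b − a·b] → w = 0.9335
Rules with consequent 'high': {R2, R4} → strengths 0.7084, 0.9335
Aggregate via t-conorm [a + b − a·b]: 0.9806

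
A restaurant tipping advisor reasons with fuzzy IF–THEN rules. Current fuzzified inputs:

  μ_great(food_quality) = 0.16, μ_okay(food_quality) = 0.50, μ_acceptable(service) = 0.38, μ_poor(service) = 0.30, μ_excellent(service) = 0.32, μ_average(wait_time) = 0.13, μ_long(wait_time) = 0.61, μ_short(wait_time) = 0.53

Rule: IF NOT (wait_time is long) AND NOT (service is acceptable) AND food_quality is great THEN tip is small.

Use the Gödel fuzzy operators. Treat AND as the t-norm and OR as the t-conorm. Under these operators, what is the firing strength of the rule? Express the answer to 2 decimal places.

0.16

firing strength: ¬long=1−0.61=0.39, ¬acceptable=1−0.38=0.62, great=0.16; AND[min(a, b)] → w = 0.16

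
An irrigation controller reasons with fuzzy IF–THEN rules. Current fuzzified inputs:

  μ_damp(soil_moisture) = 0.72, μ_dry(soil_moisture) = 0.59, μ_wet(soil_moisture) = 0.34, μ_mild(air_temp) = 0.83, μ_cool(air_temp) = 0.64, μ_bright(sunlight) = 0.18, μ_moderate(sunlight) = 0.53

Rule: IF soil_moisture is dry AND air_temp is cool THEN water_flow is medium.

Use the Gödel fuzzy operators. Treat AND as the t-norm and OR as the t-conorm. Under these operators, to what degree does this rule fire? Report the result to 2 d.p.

0.59

firing strength: dry=0.59, cool=0.64; AND[min(a, b)] → w = 0.59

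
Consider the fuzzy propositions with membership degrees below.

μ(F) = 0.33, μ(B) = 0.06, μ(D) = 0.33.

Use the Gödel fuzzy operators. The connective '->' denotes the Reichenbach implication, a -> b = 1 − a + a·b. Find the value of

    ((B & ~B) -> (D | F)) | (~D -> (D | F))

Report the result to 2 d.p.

~B = 1 − 0.06 = 0.94
B & ~B = min(a, b) on (0.06, 0.94) = 0.06
D | F = max(a, b) on (0.33, 0.33) = 0.33
(B & ~B) -> (D | F)  [Reichenbach: 1 − a + a·b] with a=0.06, b=0.33 → 0.96
~D = 1 − 0.33 = 0.67
D | F = max(a, b) on (0.33, 0.33) = 0.33
~D -> (D | F)  [Reichenbach: 1 − a + a·b] with a=0.67, b=0.33 → 0.55
((B & ~B) -> (D | F)) | (~D -> (D | F)) = max(a, b) on (0.96, 0.55) = 0.96

0.96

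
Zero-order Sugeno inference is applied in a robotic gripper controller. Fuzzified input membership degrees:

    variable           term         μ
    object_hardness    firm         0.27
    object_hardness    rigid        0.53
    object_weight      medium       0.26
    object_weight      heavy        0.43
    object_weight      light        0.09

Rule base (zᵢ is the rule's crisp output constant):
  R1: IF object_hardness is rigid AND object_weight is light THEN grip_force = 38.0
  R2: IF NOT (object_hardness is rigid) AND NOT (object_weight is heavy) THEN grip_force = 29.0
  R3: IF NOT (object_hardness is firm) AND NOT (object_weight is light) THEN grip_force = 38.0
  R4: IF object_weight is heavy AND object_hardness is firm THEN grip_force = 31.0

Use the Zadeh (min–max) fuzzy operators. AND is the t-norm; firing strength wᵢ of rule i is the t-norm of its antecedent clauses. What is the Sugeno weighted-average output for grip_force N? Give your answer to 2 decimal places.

34.08

R1 (z=38.0): rigid=0.53, light=0.09; AND[min(a, b)] → w = 0.09
R2 (z=29.0): ¬rigid=1−0.53=0.47, ¬heavy=1−0.43=0.57; AND[min(a, b)] → w = 0.47
R3 (z=38.0): ¬firm=1−0.27=0.73, ¬light=1−0.09=0.91; AND[min(a, b)] → w = 0.73
R4 (z=31.0): heavy=0.43, firm=0.27; AND[min(a, b)] → w = 0.27
Weighted average = (0.09·38.0 + 0.47·29.0 + 0.73·38.0 + 0.27·31.0) / (0.09 + 0.47 + 0.73 + 0.27)
  = 53.1600 / 1.5600 = 34.08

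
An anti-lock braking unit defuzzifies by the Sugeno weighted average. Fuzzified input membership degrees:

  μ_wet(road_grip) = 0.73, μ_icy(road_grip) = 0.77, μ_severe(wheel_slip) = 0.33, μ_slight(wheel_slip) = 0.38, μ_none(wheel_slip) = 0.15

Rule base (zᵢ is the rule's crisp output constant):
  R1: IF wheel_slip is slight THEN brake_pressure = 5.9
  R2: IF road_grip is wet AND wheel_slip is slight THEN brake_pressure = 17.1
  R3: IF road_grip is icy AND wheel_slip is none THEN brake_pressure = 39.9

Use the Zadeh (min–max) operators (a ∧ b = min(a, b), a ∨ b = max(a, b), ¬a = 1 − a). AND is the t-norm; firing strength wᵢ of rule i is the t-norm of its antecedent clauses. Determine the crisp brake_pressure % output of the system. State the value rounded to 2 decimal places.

R1 (z=5.9): slight=0.38 → w = 0.38
R2 (z=17.1): wet=0.73, slight=0.38; AND[min(a, b)] → w = 0.38
R3 (z=39.9): icy=0.77, none=0.15; AND[min(a, b)] → w = 0.15
Weighted average = (0.38·5.9 + 0.38·17.1 + 0.15·39.9) / (0.38 + 0.38 + 0.15)
  = 14.7250 / 0.9100 = 16.18

16.18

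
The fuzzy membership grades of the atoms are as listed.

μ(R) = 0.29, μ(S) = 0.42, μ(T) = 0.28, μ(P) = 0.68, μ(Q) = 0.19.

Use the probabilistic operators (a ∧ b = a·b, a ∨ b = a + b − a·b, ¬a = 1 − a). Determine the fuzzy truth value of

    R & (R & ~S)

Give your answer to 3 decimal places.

~S = 1 − 0.4200 = 0.5800
R & ~S = a·b on (0.2900, 0.5800) = 0.1682
R & (R & ~S) = a·b on (0.2900, 0.1682) = 0.0488

0.049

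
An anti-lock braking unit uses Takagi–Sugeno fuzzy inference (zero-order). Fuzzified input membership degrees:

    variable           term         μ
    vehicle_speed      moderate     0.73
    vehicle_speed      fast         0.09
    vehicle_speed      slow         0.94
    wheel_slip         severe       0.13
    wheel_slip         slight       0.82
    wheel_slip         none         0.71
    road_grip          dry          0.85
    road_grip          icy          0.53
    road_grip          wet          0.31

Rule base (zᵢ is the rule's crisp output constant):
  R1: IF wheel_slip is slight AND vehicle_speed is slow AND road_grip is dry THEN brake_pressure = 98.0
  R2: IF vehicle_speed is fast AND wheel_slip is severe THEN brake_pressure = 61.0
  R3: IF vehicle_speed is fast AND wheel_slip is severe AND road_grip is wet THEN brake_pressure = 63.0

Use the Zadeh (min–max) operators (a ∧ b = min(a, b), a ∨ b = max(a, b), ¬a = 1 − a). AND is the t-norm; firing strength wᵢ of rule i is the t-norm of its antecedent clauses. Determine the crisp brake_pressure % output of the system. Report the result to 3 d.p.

91.520

R1 (z=98.0): slight=0.82, slow=0.94, dry=0.85; AND[min(a, b)] → w = 0.82
R2 (z=61.0): fast=0.09, severe=0.13; AND[min(a, b)] → w = 0.09
R3 (z=63.0): fast=0.09, severe=0.13, wet=0.31; AND[min(a, b)] → w = 0.09
Weighted average = (0.82·98.0 + 0.09·61.0 + 0.09·63.0) / (0.82 + 0.09 + 0.09)
  = 91.5200 / 1.0000 = 91.520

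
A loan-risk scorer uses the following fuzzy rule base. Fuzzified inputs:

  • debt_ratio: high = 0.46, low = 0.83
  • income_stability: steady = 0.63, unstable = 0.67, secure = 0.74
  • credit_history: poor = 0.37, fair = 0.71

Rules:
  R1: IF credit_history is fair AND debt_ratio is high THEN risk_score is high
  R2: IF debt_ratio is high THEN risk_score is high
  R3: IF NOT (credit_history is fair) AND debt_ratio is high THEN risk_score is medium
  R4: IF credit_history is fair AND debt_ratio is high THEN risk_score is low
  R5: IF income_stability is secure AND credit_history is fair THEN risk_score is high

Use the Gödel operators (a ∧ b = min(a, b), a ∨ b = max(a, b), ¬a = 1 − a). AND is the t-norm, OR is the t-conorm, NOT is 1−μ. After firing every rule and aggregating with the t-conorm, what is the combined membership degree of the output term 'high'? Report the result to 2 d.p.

0.71

R1: fair=0.71, high=0.46; AND[min(a, b)] → w = 0.46
R2: high=0.46 → w = 0.46
R3: ¬fair=1−0.71=0.29, high=0.46; AND[min(a, b)] → w = 0.29
R4: fair=0.71, high=0.46; AND[min(a, b)] → w = 0.46
R5: secure=0.74, fair=0.71; AND[min(a, b)] → w = 0.71
Rules with consequent 'high': {R1, R2, R5} → strengths 0.46, 0.46, 0.71
Aggregate via t-conorm [max(a, b)]: 0.71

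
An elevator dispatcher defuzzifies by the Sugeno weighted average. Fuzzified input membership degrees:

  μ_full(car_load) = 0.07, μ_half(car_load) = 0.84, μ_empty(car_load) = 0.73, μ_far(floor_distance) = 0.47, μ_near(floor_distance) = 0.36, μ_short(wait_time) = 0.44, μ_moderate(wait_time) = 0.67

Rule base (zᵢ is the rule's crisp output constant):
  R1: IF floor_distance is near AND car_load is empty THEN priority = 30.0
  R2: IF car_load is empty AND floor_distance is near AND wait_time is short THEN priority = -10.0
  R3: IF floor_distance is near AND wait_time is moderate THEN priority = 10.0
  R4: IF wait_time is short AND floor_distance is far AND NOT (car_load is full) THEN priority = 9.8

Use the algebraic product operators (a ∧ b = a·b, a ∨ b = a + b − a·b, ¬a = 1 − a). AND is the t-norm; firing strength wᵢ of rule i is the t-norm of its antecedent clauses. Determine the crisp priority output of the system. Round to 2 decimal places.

R1 (z=30.0): near=0.36, empty=0.73; AND[a·b] → w = 0.2628
R2 (z=-10.0): empty=0.73, near=0.36, short=0.44; AND[a·b] → w = 0.1156
R3 (z=10.0): near=0.36, moderate=0.67; AND[a·b] → w = 0.2412
R4 (z=9.8): short=0.44, far=0.47, ¬full=1−0.07=0.93; AND[a·b] → w = 0.1923
Weighted average = (0.2628·30.0 + 0.1156·-10.0 + 0.2412·10.0 + 0.1923·9.8) / (0.2628 + 0.1156 + 0.2412 + 0.1923)
  = 11.0245 / 0.8120 = 13.58

13.58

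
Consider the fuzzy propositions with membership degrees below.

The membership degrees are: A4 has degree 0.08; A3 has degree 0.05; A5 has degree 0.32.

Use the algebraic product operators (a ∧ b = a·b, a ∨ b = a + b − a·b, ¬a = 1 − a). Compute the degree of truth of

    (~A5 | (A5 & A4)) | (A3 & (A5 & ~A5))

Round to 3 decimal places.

~A5 = 1 − 0.3200 = 0.6800
A5 & A4 = a·b on (0.3200, 0.0800) = 0.0256
~A5 | (A5 & A4) = a + b − a·b on (0.6800, 0.0256) = 0.6882
~A5 = 1 − 0.3200 = 0.6800
A5 & ~A5 = a·b on (0.3200, 0.6800) = 0.2176
A3 & (A5 & ~A5) = a·b on (0.0500, 0.2176) = 0.0109
(~A5 | (A5 & A4)) | (A3 & (A5 & ~A5)) = a + b − a·b on (0.6882, 0.0109) = 0.6916

0.692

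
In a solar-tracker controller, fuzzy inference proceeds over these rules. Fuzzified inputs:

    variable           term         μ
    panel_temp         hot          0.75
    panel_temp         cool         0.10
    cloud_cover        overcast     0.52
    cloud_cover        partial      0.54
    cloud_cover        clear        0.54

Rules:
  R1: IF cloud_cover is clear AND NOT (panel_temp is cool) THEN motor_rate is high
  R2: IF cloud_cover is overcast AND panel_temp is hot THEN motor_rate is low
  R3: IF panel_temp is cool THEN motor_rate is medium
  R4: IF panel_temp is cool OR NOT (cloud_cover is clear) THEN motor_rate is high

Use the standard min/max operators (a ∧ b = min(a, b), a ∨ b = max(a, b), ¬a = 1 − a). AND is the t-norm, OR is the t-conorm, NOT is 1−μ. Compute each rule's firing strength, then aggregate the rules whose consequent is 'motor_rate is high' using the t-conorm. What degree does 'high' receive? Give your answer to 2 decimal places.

0.54

R1: clear=0.54, ¬cool=1−0.10=0.90; AND[min(a, b)] → w = 0.54
R2: overcast=0.52, hot=0.75; AND[min(a, b)] → w = 0.52
R3: cool=0.10 → w = 0.10
R4: cool=0.10, ¬clear=1−0.54=0.46; OR[max(a, b)] → w = 0.46
Rules with consequent 'high': {R1, R4} → strengths 0.54, 0.46
Aggregate via t-conorm [max(a, b)]: 0.54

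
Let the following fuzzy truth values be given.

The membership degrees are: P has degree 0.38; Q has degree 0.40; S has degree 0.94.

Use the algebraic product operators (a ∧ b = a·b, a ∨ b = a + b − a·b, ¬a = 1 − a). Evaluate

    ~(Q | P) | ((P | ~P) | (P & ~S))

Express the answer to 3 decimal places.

Q | P = a + b − a·b on (0.4000, 0.3800) = 0.6280
~(Q | P) = 1 − 0.6280 = 0.3720
~P = 1 − 0.3800 = 0.6200
P | ~P = a + b − a·b on (0.3800, 0.6200) = 0.7644
~S = 1 − 0.9400 = 0.0600
P & ~S = a·b on (0.3800, 0.0600) = 0.0228
(P | ~P) | (P & ~S) = a + b − a·b on (0.7644, 0.0228) = 0.7698
~(Q | P) | ((P | ~P) | (P & ~S)) = a + b − a·b on (0.3720, 0.7698) = 0.8554

0.855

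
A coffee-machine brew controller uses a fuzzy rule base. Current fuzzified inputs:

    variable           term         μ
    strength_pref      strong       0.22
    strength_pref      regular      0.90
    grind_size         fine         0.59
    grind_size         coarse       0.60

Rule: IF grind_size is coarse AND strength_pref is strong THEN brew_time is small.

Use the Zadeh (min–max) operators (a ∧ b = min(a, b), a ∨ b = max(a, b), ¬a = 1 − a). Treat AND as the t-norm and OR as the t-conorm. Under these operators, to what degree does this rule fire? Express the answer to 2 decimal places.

firing strength: coarse=0.60, strong=0.22; AND[min(a, b)] → w = 0.22

0.22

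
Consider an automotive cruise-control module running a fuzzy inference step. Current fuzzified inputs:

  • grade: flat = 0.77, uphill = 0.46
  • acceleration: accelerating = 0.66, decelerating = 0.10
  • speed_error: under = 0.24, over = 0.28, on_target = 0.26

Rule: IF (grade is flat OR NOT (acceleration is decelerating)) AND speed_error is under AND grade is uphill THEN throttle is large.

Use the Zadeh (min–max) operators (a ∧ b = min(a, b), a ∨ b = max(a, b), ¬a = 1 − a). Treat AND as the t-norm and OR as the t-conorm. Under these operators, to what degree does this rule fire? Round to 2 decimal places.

firing strength: (flat=0.77 OR ¬decelerating=1−0.10=0.90) = 0.90; AND[min(a, b)] with under=0.24, uphill=0.46 → w = 0.24

0.24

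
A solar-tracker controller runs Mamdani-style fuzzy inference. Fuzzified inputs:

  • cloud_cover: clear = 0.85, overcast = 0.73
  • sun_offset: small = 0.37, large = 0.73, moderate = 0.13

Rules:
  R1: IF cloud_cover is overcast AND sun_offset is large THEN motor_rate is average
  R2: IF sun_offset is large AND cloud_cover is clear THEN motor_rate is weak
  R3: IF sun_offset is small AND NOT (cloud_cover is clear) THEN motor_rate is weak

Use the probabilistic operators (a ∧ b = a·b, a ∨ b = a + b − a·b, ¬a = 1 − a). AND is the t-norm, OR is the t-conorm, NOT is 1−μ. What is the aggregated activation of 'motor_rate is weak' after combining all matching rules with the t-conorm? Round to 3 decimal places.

0.642

R1: overcast=0.73, large=0.73; AND[a·b] → w = 0.5329
R2: large=0.73, clear=0.85; AND[a·b] → w = 0.6205
R3: small=0.37, ¬clear=1−0.85=0.15; AND[a·b] → w = 0.0555
Rules with consequent 'weak': {R2, R3} → strengths 0.6205, 0.0555
Aggregate via t-conorm [a + b − a·b]: 0.6416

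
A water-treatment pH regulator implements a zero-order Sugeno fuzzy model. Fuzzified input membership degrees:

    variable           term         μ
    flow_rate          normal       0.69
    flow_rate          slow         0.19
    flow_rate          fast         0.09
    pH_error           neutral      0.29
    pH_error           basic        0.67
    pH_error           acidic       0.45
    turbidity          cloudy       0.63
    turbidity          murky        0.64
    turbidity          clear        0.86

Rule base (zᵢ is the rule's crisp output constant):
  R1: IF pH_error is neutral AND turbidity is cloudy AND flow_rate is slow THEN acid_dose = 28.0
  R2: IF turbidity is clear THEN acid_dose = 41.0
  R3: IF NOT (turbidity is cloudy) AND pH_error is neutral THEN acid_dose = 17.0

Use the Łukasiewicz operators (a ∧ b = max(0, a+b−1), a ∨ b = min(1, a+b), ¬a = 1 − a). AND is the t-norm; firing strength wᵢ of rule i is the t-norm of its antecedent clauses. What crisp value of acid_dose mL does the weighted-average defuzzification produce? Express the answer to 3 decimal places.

41.000

R1 (z=28.0): neutral=0.29, cloudy=0.63, slow=0.19; AND[max(0, a+b−1)] → w = 0.00
R2 (z=41.0): clear=0.86 → w = 0.86
R3 (z=17.0): ¬cloudy=1−0.63=0.37, neutral=0.29; AND[max(0, a+b−1)] → w = 0.00
Weighted average = (0.00·28.0 + 0.86·41.0 + 0.00·17.0) / (0.00 + 0.86 + 0.00)
  = 35.2600 / 0.8600 = 41.000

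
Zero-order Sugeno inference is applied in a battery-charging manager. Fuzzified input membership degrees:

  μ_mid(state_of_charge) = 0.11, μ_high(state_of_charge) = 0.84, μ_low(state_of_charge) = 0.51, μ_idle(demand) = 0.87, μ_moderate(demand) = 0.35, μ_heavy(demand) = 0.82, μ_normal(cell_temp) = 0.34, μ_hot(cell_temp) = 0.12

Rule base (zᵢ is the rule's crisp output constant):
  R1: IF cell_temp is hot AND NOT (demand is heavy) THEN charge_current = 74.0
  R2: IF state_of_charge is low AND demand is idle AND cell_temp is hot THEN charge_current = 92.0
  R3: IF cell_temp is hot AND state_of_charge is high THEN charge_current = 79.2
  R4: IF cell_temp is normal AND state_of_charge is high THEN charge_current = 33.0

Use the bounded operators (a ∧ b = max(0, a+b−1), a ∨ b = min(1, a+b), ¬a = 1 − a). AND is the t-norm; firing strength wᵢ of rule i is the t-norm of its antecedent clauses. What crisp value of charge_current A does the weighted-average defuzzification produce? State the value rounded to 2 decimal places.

R1 (z=74.0): hot=0.12, ¬heavy=1−0.82=0.18; AND[max(0, a+b−1)] → w = 0.00
R2 (z=92.0): low=0.51, idle=0.87, hot=0.12; AND[max(0, a+b−1)] → w = 0.00
R3 (z=79.2): hot=0.12, high=0.84; AND[max(0, a+b−1)] → w = 0.00
R4 (z=33.0): normal=0.34, high=0.84; AND[max(0, a+b−1)] → w = 0.18
Weighted average = (0.00·74.0 + 0.00·92.0 + 0.00·79.2 + 0.18·33.0) / (0.00 + 0.00 + 0.00 + 0.18)
  = 5.9400 / 0.1800 = 33.00

33.00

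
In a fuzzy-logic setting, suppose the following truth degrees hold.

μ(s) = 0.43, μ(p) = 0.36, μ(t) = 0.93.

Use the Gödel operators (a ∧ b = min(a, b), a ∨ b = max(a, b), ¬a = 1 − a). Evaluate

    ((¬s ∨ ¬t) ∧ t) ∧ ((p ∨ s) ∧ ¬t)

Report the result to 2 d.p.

¬s = 1 − 0.43 = 0.57
¬t = 1 − 0.93 = 0.07
¬s ∨ ¬t = max(a, b) on (0.57, 0.07) = 0.57
(¬s ∨ ¬t) ∧ t = min(a, b) on (0.57, 0.93) = 0.57
p ∨ s = max(a, b) on (0.36, 0.43) = 0.43
¬t = 1 − 0.93 = 0.07
(p ∨ s) ∧ ¬t = min(a, b) on (0.43, 0.07) = 0.07
((¬s ∨ ¬t) ∧ t) ∧ ((p ∨ s) ∧ ¬t) = min(a, b) on (0.57, 0.07) = 0.07

0.07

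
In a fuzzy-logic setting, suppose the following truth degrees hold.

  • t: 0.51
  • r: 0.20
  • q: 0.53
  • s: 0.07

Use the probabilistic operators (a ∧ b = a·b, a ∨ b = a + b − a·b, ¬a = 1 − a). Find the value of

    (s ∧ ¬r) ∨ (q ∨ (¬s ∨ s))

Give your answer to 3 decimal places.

¬r = 1 − 0.2000 = 0.8000
s ∧ ¬r = a·b on (0.0700, 0.8000) = 0.0560
¬s = 1 − 0.0700 = 0.9300
¬s ∨ s = a + b − a·b on (0.9300, 0.0700) = 0.9349
q ∨ (¬s ∨ s) = a + b − a·b on (0.5300, 0.9349) = 0.9694
(s ∧ ¬r) ∨ (q ∨ (¬s ∨ s)) = a + b − a·b on (0.0560, 0.9694) = 0.9711

0.971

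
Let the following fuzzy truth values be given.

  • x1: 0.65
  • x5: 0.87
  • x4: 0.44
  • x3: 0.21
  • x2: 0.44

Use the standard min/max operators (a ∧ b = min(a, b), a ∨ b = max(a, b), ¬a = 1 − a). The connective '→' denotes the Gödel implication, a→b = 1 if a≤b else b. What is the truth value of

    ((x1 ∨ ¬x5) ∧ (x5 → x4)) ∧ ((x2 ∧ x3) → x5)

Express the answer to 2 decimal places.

¬x5 = 1 − 0.87 = 0.13
x1 ∨ ¬x5 = max(a, b) on (0.65, 0.13) = 0.65
x5 → x4  [Gödel: 1 if a≤b else b] with a=0.87, b=0.44 → 0.44
(x1 ∨ ¬x5) ∧ (x5 → x4) = min(a, b) on (0.65, 0.44) = 0.44
x2 ∧ x3 = min(a, b) on (0.44, 0.21) = 0.21
(x2 ∧ x3) → x5  [Gödel: 1 if a≤b else b] with a=0.21, b=0.87 → 1.00
((x1 ∨ ¬x5) ∧ (x5 → x4)) ∧ ((x2 ∧ x3) → x5) = min(a, b) on (0.44, 1.00) = 0.44

0.44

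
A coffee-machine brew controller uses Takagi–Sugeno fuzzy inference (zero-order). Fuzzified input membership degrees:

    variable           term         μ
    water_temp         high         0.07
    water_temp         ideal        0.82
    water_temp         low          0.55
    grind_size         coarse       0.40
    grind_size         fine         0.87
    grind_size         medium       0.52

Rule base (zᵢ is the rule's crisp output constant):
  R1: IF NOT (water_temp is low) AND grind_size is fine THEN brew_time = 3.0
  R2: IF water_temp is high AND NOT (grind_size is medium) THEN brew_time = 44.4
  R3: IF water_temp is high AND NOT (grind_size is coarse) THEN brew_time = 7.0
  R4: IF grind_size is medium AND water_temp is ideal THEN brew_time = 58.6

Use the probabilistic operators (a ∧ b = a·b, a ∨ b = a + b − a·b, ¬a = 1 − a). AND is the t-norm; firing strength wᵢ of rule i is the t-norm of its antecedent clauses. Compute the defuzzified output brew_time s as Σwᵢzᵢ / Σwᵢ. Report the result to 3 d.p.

R1 (z=3.0): ¬low=1−0.55=0.45, fine=0.87; AND[a·b] → w = 0.3915
R2 (z=44.4): high=0.07, ¬medium=1−0.52=0.48; AND[a·b] → w = 0.0336
R3 (z=7.0): high=0.07, ¬coarse=1−0.40=0.60; AND[a·b] → w = 0.0420
R4 (z=58.6): medium=0.52, ideal=0.82; AND[a·b] → w = 0.4264
Weighted average = (0.3915·3.0 + 0.0336·44.4 + 0.0420·7.0 + 0.4264·58.6) / (0.3915 + 0.0336 + 0.0420 + 0.4264)
  = 27.9474 / 0.8935 = 31.279

31.279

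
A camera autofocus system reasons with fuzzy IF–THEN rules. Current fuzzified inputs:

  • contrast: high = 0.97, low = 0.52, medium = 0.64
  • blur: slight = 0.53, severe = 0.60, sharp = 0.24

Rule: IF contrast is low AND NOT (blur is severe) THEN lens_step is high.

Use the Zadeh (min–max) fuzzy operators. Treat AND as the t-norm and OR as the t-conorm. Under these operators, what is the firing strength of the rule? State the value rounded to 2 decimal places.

0.40

firing strength: low=0.52, ¬severe=1−0.60=0.40; AND[min(a, b)] → w = 0.40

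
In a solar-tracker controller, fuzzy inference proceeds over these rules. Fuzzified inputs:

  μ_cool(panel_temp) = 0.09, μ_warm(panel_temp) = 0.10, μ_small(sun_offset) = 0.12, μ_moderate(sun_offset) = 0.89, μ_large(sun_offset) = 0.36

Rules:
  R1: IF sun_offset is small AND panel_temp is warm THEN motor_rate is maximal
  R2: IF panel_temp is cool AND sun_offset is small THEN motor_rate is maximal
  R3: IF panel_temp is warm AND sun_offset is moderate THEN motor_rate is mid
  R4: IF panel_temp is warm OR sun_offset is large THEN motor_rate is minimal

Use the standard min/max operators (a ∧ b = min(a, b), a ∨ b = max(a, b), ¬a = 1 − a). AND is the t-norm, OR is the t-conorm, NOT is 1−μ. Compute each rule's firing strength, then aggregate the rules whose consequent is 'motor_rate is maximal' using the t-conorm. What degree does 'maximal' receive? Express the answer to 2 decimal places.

0.10

R1: small=0.12, warm=0.10; AND[min(a, b)] → w = 0.10
R2: cool=0.09, small=0.12; AND[min(a, b)] → w = 0.09
R3: warm=0.10, moderate=0.89; AND[min(a, b)] → w = 0.10
R4: warm=0.10, large=0.36; OR[max(a, b)] → w = 0.36
Rules with consequent 'maximal': {R1, R2} → strengths 0.10, 0.09
Aggregate via t-conorm [max(a, b)]: 0.10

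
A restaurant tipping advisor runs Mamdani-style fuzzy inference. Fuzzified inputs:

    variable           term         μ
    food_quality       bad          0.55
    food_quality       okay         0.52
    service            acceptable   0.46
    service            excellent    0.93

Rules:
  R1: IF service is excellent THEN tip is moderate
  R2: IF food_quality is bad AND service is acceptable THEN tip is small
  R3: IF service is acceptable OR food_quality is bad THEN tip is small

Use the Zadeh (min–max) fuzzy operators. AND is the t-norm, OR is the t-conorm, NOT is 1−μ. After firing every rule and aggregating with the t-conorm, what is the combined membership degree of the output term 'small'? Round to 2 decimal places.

0.55

R1: excellent=0.93 → w = 0.93
R2: bad=0.55, acceptable=0.46; AND[min(a, b)] → w = 0.46
R3: acceptable=0.46, bad=0.55; OR[max(a, b)] → w = 0.55
Rules with consequent 'small': {R2, R3} → strengths 0.46, 0.55
Aggregate via t-conorm [max(a, b)]: 0.55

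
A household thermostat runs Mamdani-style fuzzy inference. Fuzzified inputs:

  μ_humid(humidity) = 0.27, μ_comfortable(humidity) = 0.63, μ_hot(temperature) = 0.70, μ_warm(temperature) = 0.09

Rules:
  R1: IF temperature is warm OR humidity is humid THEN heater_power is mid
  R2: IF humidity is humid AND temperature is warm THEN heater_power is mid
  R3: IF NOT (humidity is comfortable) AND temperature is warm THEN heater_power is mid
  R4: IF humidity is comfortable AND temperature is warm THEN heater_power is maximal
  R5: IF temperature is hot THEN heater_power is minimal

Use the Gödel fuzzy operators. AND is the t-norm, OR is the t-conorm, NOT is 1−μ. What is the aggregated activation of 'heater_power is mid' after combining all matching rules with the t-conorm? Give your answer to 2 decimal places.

0.27

R1: warm=0.09, humid=0.27; OR[max(a, b)] → w = 0.27
R2: humid=0.27, warm=0.09; AND[min(a, b)] → w = 0.09
R3: ¬comfortable=1−0.63=0.37, warm=0.09; AND[min(a, b)] → w = 0.09
R4: comfortable=0.63, warm=0.09; AND[min(a, b)] → w = 0.09
R5: hot=0.70 → w = 0.70
Rules with consequent 'mid': {R1, R2, R3} → strengths 0.27, 0.09, 0.09
Aggregate via t-conorm [max(a, b)]: 0.27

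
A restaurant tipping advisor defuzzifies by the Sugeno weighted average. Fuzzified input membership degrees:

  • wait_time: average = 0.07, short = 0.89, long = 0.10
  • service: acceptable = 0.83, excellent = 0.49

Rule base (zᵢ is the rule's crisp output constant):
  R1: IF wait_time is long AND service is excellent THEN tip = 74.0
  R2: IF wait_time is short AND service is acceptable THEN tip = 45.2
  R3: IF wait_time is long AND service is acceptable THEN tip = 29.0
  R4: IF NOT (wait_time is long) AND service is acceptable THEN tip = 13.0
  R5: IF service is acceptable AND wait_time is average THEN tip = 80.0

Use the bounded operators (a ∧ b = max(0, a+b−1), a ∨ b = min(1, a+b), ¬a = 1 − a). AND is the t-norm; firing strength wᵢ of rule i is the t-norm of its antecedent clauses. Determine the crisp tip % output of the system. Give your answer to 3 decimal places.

28.989

R1 (z=74.0): long=0.10, excellent=0.49; AND[max(0, a+b−1)] → w = 0.00
R2 (z=45.2): short=0.89, acceptable=0.83; AND[max(0, a+b−1)] → w = 0.72
R3 (z=29.0): long=0.10, acceptable=0.83; AND[max(0, a+b−1)] → w = 0.00
R4 (z=13.0): ¬long=1−0.10=0.90, acceptable=0.83; AND[max(0, a+b−1)] → w = 0.73
R5 (z=80.0): acceptable=0.83, average=0.07; AND[max(0, a+b−1)] → w = 0.00
Weighted average = (0.00·74.0 + 0.72·45.2 + 0.00·29.0 + 0.73·13.0 + 0.00·80.0) / (0.00 + 0.72 + 0.00 + 0.73 + 0.00)
  = 42.0340 / 1.4500 = 28.989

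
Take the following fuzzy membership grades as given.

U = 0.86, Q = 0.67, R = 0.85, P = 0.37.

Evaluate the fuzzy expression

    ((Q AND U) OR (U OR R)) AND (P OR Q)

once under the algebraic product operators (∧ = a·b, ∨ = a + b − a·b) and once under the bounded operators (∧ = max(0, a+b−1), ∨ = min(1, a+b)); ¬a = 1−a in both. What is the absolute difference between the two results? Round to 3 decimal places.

0.215

Under algebraic product:
  Q AND U = a·b on (0.6700, 0.8600) = 0.5762
  U OR R = a + b − a·b on (0.8600, 0.8500) = 0.9790
  (Q AND U) OR (U OR R) = a + b − a·b on (0.5762, 0.9790) = 0.9911
  P OR Q = a + b − a·b on (0.3700, 0.6700) = 0.7921
  ((Q AND U) OR (U OR R)) AND (P OR Q) = a·b on (0.9911, 0.7921) = 0.7851
  → value = 0.7851
Under bounded:
  Q AND U = max(0, a+b−1) on (0.67, 0.86) = 0.53
  U OR R = min(1, a+b) on (0.86, 0.85) = 1.00
  (Q AND U) OR (U OR R) = min(1, a+b) on (0.53, 1.00) = 1.00
  P OR Q = min(1, a+b) on (0.37, 0.67) = 1.00
  ((Q AND U) OR (U OR R)) AND (P OR Q) = max(0, a+b−1) on (1.00, 1.00) = 1.00
  → value = 1.0000
|0.7851 − 1.0000| = 0.215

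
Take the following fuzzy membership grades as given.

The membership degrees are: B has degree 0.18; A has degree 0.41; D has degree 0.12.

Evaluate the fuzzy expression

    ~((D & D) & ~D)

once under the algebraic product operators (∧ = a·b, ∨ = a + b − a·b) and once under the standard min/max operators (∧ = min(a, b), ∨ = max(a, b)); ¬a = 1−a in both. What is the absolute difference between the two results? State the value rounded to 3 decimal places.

Under algebraic product:
  D & D = a·b on (0.1200, 0.1200) = 0.0144
  ~D = 1 − 0.1200 = 0.8800
  (D & D) & ~D = a·b on (0.0144, 0.8800) = 0.0127
  ~((D & D) & ~D) = 1 − 0.0127 = 0.9873
  → value = 0.9873
Under standard min/max:
  D & D = min(a, b) on (0.12, 0.12) = 0.12
  ~D = 1 − 0.12 = 0.88
  (D & D) & ~D = min(a, b) on (0.12, 0.88) = 0.12
  ~((D & D) & ~D) = 1 − 0.12 = 0.88
  → value = 0.8800
|0.9873 − 0.8800| = 0.107

0.107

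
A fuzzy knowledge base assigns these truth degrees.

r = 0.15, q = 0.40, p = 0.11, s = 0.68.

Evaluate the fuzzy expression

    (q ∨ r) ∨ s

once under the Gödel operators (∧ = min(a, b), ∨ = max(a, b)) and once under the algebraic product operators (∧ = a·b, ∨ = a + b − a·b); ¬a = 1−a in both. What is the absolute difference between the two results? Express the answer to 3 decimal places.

Under Gödel:
  q ∨ r = max(a, b) on (0.40, 0.15) = 0.40
  (q ∨ r) ∨ s = max(a, b) on (0.40, 0.68) = 0.68
  → value = 0.6800
Under algebraic product:
  q ∨ r = a + b − a·b on (0.4000, 0.1500) = 0.4900
  (q ∨ r) ∨ s = a + b − a·b on (0.4900, 0.6800) = 0.8368
  → value = 0.8368
|0.6800 − 0.8368| = 0.157

0.157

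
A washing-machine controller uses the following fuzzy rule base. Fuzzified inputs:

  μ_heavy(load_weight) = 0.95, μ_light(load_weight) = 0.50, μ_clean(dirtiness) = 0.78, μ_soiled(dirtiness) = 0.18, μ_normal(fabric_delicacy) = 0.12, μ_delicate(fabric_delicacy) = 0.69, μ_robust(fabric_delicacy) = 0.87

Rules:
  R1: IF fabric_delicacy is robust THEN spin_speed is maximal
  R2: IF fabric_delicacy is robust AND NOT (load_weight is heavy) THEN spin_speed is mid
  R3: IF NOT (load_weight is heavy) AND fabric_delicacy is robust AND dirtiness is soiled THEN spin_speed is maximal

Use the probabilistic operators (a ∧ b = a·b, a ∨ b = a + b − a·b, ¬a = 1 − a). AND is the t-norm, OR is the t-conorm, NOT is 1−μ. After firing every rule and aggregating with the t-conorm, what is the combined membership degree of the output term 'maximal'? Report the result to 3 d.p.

R1: robust=0.87 → w = 0.8700
R2: robust=0.87, ¬heavy=1−0.95=0.05; AND[a·b] → w = 0.0435
R3: ¬heavy=1−0.95=0.05, robust=0.87, soiled=0.18; AND[a·b] → w = 0.0078
Rules with consequent 'maximal': {R1, R3} → strengths 0.8700, 0.0078
Aggregate via t-conorm [a + b − a·b]: 0.8710

0.871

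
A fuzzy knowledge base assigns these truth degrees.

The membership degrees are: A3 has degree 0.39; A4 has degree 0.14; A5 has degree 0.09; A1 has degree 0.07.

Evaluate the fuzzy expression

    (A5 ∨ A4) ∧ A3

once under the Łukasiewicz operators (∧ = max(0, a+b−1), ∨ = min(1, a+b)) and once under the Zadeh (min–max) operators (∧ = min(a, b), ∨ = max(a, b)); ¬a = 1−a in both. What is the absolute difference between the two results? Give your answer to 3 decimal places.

Under Łukasiewicz:
  A5 ∨ A4 = min(1, a+b) on (0.09, 0.14) = 0.23
  (A5 ∨ A4) ∧ A3 = max(0, a+b−1) on (0.23, 0.39) = 0.00
  → value = 0.0000
Under Zadeh (min–max):
  A5 ∨ A4 = max(a, b) on (0.09, 0.14) = 0.14
  (A5 ∨ A4) ∧ A3 = min(a, b) on (0.14, 0.39) = 0.14
  → value = 0.1400
|0.0000 − 0.1400| = 0.140

0.140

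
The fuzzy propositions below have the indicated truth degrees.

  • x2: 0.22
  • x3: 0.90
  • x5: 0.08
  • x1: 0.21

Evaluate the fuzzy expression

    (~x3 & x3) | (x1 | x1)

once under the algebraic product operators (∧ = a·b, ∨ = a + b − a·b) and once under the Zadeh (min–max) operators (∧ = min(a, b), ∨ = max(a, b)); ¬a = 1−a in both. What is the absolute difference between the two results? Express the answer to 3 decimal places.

0.222

Under algebraic product:
  ~x3 = 1 − 0.9000 = 0.1000
  ~x3 & x3 = a·b on (0.1000, 0.9000) = 0.0900
  x1 | x1 = a + b − a·b on (0.2100, 0.2100) = 0.3759
  (~x3 & x3) | (x1 | x1) = a + b − a·b on (0.0900, 0.3759) = 0.4321
  → value = 0.4321
Under Zadeh (min–max):
  ~x3 = 1 − 0.90 = 0.10
  ~x3 & x3 = min(a, b) on (0.10, 0.90) = 0.10
  x1 | x1 = max(a, b) on (0.21, 0.21) = 0.21
  (~x3 & x3) | (x1 | x1) = max(a, b) on (0.10, 0.21) = 0.21
  → value = 0.2100
|0.4321 − 0.2100| = 0.222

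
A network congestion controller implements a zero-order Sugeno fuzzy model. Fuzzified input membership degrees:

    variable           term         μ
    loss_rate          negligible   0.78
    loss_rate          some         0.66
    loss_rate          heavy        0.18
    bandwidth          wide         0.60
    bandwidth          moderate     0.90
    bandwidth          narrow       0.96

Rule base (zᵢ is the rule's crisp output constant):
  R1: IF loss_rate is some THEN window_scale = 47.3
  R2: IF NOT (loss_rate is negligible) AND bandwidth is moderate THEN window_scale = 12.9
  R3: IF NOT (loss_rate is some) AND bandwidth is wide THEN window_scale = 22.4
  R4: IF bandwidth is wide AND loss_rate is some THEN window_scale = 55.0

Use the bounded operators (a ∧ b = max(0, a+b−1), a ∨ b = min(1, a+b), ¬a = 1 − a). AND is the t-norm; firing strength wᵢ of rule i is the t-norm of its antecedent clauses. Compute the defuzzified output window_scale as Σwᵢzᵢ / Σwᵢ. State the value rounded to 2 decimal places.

45.26

R1 (z=47.3): some=0.66 → w = 0.66
R2 (z=12.9): ¬negligible=1−0.78=0.22, moderate=0.90; AND[max(0, a+b−1)] → w = 0.12
R3 (z=22.4): ¬some=1−0.66=0.34, wide=0.60; AND[max(0, a+b−1)] → w = 0.00
R4 (z=55.0): wide=0.60, some=0.66; AND[max(0, a+b−1)] → w = 0.26
Weighted average = (0.66·47.3 + 0.12·12.9 + 0.00·22.4 + 0.26·55.0) / (0.66 + 0.12 + 0.00 + 0.26)
  = 47.0660 / 1.0400 = 45.26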